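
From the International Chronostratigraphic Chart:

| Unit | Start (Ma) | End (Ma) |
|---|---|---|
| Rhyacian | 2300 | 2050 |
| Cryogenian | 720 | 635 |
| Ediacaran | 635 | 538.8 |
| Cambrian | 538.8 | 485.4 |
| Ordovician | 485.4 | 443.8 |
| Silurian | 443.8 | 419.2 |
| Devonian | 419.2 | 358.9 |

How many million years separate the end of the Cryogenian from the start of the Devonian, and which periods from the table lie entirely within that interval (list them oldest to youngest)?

215.8 million years; Ediacaran, Cambrian, Ordovician, Silurian

The Cryogenian closes at 635 Ma and the Devonian opens at 419.2 Ma, so the interval is 635 − 419.2 = 215.8 Myr.
A period fits inside if it starts at or after 635 Ma and ends at or before 419.2 Ma; oldest first that gives Ediacaran, Cambrian, Ordovician, Silurian.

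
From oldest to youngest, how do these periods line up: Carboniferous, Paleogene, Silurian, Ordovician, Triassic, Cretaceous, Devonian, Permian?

Group by era (each group listed oldest first) — Paleozoic: Ordovician, Silurian, Devonian, Carboniferous, Permian; Mesozoic: Triassic, Cretaceous; Cenozoic: Paleogene. The eras run Paleozoic → Mesozoic → Cenozoic. Concatenating the groups in that era order gives oldest to youngest directly.

Ordovician, Silurian, Devonian, Carboniferous, Permian, Triassic, Cretaceous, Paleogene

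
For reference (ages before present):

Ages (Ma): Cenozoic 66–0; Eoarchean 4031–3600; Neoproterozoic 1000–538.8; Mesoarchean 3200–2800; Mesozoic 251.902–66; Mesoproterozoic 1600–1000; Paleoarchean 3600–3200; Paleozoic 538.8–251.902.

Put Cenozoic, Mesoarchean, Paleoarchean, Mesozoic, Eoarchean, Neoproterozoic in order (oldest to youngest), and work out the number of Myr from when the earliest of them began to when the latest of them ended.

Eoarchean → Paleoarchean → Mesoarchean → Neoproterozoic → Mesozoic → Cenozoic; total span 4031 Myr

From the excerpt: Cenozoic 66–0; Mesoarchean 3200–2800; Paleoarchean 3600–3200; Mesozoic 251.902–66; Eoarchean 4031–3600; Neoproterozoic 1000–538.8 (Ma).
Larger Ma is earlier, so the oldest is Eoarchean and the youngest is Cenozoic; oldest to youngest: Eoarchean, Paleoarchean, Mesoarchean, Neoproterozoic, Mesozoic, Cenozoic.
Oldest start 4031 minus youngest end 0 gives 4031 Myr overall.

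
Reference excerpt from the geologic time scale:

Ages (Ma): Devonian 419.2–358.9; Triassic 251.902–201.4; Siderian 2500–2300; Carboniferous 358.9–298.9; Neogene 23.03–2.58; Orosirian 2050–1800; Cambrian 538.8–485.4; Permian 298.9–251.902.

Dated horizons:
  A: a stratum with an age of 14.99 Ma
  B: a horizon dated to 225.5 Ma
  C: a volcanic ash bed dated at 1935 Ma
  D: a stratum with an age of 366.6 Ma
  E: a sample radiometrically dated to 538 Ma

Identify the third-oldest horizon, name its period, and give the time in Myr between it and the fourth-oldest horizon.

D, in the Devonian; 141.1 million years to B

Larger Ma means older, so oldest first: C 1935 > E 538 > D 366.6 > B 225.5 > A 14.99.
Counting 3 along gives D (366.6 Ma); the excerpt puts that inside the Devonian, 419.2–358.9 Ma.
Next in line is B (225.5 Ma), and 366.6 − 225.5 = 141.1 Myr.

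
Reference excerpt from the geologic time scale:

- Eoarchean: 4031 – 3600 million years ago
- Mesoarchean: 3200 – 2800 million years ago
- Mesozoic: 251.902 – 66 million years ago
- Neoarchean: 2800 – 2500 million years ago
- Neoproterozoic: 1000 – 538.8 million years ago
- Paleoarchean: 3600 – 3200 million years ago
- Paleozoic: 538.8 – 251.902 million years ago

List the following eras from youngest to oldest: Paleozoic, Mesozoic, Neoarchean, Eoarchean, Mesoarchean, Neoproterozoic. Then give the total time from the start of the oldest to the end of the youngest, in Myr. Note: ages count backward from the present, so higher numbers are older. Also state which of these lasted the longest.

Mesozoic, Paleozoic, Neoproterozoic, Neoarchean, Mesoarchean, Eoarchean; total span 3965 Myr; longest is Neoproterozoic

From the excerpt: Paleozoic 538.8–251.902; Mesozoic 251.902–66; Neoarchean 2800–2500; Eoarchean 4031–3600; Mesoarchean 3200–2800; Neoproterozoic 1000–538.8 (Ma).
Larger Ma is earlier, so the oldest is Eoarchean and the youngest is Mesozoic; youngest to oldest: Mesozoic, Paleozoic, Neoproterozoic, Neoarchean, Mesoarchean, Eoarchean.
Oldest start 4031 minus youngest end 66 gives 3965 Myr overall.
Individual lengths (start − end): Neoarchean 300; Paleozoic 286.898; Eoarchean 431; Neoproterozoic 461.2; Mesoarchean 400; Mesozoic 185.902. The largest is Neoproterozoic at 461.2 Myr.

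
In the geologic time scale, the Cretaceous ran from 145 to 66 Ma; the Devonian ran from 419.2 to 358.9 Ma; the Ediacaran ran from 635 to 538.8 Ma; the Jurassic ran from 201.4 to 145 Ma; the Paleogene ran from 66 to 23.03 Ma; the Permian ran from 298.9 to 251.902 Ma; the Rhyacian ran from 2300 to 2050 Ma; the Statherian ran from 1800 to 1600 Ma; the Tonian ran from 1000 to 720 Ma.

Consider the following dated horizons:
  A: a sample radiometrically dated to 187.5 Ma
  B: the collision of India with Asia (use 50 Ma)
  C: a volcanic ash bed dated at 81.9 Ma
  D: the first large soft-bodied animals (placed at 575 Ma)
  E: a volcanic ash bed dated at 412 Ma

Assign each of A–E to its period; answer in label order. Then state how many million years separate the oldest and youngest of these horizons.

Match each age against the start–end ranges in the excerpt: A = 187.5 Ma → Jurassic (201.4–145); B = 50 Ma → Paleogene (66–23.03); C = 81.9 Ma → Cretaceous (145–66); D = 575 Ma → Ediacaran (635–538.8); E = 412 Ma → Devonian (419.2–358.9).
The largest age is 575 Ma and the smallest is 50 Ma; their difference is 525 Myr.

A — Jurassic; B — Paleogene; C — Cretaceous; D — Ediacaran; E — Devonian; span 525 million years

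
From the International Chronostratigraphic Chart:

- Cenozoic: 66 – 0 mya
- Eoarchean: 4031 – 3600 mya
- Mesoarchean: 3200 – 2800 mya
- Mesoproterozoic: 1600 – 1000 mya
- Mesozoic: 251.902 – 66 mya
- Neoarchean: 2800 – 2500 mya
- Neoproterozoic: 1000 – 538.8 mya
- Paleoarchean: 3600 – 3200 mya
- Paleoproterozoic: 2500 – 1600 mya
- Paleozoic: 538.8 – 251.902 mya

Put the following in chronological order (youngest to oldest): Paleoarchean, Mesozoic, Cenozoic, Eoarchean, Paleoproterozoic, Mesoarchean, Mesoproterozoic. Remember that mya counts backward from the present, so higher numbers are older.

Sorting by start age (ascending Ma, since larger Ma = older): Cenozoic began 66, Mesozoic began 251.902, Mesoproterozoic began 1600, Paleoproterozoic began 2500, Mesoarchean began 3200, Paleoarchean began 3600, Eoarchean began 4031.

Cenozoic, Mesozoic, Mesoproterozoic, Paleoproterozoic, Mesoarchean, Paleoarchean, Eoarchean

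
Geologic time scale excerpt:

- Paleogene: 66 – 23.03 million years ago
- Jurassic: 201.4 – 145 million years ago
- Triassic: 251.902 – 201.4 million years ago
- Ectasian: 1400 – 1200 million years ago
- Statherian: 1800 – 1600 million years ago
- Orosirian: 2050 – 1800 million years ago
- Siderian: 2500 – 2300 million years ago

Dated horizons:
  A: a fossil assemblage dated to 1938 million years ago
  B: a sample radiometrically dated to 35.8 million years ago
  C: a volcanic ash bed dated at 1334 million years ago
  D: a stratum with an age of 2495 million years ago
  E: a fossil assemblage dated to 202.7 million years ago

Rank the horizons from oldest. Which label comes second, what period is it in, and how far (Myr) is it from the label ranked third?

A, in the Orosirian; 604 million years to C

Larger Ma means older, so oldest first: D 2495 > A 1938 > C 1334 > E 202.7 > B 35.8.
Counting 2 along gives A (1938 Ma); the excerpt puts that inside the Orosirian, 2050–1800 Ma.
Next in line is C (1334 Ma), and 1938 − 1334 = 604 Myr.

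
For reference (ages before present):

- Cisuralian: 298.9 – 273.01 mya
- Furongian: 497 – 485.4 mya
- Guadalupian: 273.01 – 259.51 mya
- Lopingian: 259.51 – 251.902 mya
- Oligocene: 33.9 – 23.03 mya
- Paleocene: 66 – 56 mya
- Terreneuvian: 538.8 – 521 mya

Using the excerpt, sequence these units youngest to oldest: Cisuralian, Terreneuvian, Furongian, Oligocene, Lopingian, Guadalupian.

Read off each span (Ma): Cisuralian 298.9–273.01; Terreneuvian 538.8–521; Furongian 497–485.4; Oligocene 33.9–23.03; Lopingian 259.51–251.902; Guadalupian 273.01–259.51.
Larger Ma is older, so oldest→youngest is Terreneuvian, Furongian, Cisuralian, Guadalupian, Lopingian, Oligocene; reverse it for youngest→oldest.

Oligocene, Lopingian, Guadalupian, Cisuralian, Furongian, Terreneuvian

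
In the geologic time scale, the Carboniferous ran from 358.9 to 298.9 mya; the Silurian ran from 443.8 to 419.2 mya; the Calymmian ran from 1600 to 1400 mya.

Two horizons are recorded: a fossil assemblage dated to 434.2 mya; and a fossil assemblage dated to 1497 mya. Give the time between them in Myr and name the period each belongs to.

1062.8 million years apart; the first in the Silurian, the second in the Calymmian

Elapsed time: 1497 − 434.2 = 1062.8 Myr.
434.2 Ma lies within 443.8–419.2 Ma: Silurian.
1497 Ma lies within 1600–1400 Ma: Calymmian.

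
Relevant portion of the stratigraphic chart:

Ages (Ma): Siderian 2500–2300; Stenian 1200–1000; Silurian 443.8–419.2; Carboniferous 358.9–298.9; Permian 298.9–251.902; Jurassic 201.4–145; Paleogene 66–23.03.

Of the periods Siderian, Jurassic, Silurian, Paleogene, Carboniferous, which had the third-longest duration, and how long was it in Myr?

Durations: Siderian 200; Jurassic 56.4; Silurian 24.6; Paleogene 42.97; Carboniferous 60 Myr.
Sorted longest-first: Siderian (200), Carboniferous (60), Jurassic (56.4), Paleogene (42.97), Silurian (24.6).
The third longest is Jurassic at 56.4 Myr.

Jurassic, 56.4 million years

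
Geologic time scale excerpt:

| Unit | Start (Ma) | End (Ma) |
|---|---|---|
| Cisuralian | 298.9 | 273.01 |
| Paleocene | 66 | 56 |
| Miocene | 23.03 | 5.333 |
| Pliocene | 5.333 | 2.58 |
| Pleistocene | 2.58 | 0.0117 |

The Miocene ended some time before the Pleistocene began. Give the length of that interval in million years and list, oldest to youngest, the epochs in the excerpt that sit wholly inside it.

The Miocene closes at 5.333 Ma and the Pleistocene opens at 2.58 Ma, so the interval is 5.333 − 2.58 = 2.753 Myr.
An epoch fits inside if it starts at or after 5.333 Ma and ends at or before 2.58 Ma; oldest first that gives Pliocene.

2.753 million years; Pliocene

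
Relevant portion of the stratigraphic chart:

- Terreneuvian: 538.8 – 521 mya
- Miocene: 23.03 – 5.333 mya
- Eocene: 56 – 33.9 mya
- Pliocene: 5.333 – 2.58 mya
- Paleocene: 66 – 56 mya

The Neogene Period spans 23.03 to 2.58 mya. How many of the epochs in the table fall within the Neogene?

2

Epochs inside 23.03–2.58 Ma: Miocene, Pliocene — 2 in total.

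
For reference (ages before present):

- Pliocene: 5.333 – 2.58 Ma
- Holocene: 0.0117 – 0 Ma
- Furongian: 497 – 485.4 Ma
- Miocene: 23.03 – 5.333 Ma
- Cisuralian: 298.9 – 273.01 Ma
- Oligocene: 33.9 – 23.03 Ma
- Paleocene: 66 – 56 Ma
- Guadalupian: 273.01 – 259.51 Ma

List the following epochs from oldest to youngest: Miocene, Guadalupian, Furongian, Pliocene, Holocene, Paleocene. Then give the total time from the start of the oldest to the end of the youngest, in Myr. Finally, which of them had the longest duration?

Furongian → Guadalupian → Paleocene → Miocene → Pliocene → Holocene; total span 497 Myr; longest is Miocene

From the excerpt: Miocene 23.03–5.333; Guadalupian 273.01–259.51; Furongian 497–485.4; Pliocene 5.333–2.58; Holocene 0.0117–0; Paleocene 66–56 (Ma).
Larger Ma is earlier, so the oldest is Furongian and the youngest is Holocene; oldest to youngest: Furongian, Guadalupian, Paleocene, Miocene, Pliocene, Holocene.
Oldest start 497 minus youngest end 0 gives 497 Myr overall.
Individual lengths (start − end): Miocene 17.697; Pliocene 2.753; Guadalupian 13.5; Holocene 0.0117; Furongian 11.6; Paleocene 10. The largest is Miocene at 17.697 Myr.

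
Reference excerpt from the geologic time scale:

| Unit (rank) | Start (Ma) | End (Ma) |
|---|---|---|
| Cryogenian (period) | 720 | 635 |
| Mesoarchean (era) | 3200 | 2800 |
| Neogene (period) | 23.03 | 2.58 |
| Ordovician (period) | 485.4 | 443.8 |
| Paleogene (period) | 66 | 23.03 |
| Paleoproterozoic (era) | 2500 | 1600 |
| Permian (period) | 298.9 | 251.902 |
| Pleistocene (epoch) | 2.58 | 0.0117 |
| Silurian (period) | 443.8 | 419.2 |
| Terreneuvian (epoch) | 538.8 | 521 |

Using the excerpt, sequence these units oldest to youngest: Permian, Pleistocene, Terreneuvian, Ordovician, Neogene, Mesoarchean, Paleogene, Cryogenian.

Mesoarchean → Cryogenian → Terreneuvian → Ordovician → Permian → Paleogene → Neogene → Pleistocene

Sorting by start age (descending Ma, since larger Ma = older): Mesoarchean start 3200, Cryogenian start 720, Terreneuvian start 538.8, Ordovician start 485.4, Permian start 298.9, Paleogene start 66, Neogene start 23.03, Pleistocene start 2.58.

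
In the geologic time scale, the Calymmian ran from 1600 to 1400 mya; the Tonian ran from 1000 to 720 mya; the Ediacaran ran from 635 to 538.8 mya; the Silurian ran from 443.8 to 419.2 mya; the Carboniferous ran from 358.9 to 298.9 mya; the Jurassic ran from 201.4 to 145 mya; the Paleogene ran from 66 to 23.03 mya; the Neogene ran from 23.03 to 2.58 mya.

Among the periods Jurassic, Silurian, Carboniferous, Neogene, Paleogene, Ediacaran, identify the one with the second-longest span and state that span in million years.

Durations: Jurassic 56.4; Silurian 24.6; Carboniferous 60; Neogene 20.45; Paleogene 42.97; Ediacaran 96.2 Myr.
Sorted longest-first: Ediacaran (96.2), Carboniferous (60), Jurassic (56.4), Paleogene (42.97), Silurian (24.6), Neogene (20.45).
The second longest is Carboniferous at 60 Myr.

Carboniferous, 60 million years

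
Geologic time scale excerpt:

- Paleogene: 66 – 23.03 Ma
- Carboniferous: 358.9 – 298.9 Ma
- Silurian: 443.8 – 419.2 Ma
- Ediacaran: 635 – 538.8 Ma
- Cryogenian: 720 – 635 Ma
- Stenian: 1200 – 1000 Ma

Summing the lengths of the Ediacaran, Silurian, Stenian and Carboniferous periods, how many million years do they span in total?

Duration is start − end for each: (635 − 538.8) + (443.8 − 419.2) + (1200 − 1000) + (358.9 − 298.9).
That is 96.2 + 24.6 + 200 + 60, which totals 380.8 million years.

380.8 million years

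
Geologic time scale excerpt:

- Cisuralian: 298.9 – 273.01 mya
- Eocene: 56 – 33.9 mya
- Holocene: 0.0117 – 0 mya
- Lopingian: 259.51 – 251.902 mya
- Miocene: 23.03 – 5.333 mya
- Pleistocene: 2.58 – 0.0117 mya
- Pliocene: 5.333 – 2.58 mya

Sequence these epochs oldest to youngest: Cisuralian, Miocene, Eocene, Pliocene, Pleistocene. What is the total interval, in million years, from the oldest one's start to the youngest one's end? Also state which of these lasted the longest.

Start ages (Ma): Cisuralian 298.9, Eocene 56, Miocene 23.03, Pliocene 5.333, Pleistocene 2.58.
Ordered oldest to youngest: Cisuralian, Eocene, Miocene, Pliocene, Pleistocene.
Span = 298.9 − 0.0117 = 298.8883 Myr.
Durations: Eocene 22.1, Pliocene 2.753, Miocene 17.697, Pleistocene 2.5683, Cisuralian 25.89 → longest is Cisuralian (25.89 Myr).

Cisuralian → Eocene → Miocene → Pliocene → Pleistocene; total span 298.8883 Myr; longest is Cisuralian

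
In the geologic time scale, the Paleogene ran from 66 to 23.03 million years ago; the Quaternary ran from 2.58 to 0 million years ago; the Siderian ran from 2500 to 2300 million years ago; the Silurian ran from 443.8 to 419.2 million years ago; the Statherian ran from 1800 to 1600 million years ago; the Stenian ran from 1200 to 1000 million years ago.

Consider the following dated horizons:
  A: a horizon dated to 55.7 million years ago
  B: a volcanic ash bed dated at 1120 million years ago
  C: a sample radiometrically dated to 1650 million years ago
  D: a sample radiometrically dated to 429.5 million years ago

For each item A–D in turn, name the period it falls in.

A — Paleogene; B — Stenian; C — Statherian; D — Silurian

A: 55.7 Ma lies in 66–23.03 Ma, so Paleogene.
B: 1120 Ma lies in 1200–1000 Ma, so Stenian.
C: 1650 Ma lies in 1800–1600 Ma, so Statherian.
D: 429.5 Ma lies in 443.8–419.2 Ma, so Silurian.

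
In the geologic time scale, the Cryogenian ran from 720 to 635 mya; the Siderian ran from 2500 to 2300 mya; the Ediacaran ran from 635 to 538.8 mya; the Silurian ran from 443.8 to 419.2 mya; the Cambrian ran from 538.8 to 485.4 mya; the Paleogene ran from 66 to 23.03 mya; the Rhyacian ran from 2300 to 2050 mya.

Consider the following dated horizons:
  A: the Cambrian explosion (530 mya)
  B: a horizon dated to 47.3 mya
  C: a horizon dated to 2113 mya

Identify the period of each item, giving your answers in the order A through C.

A — Cambrian; B — Paleogene; C — Rhyacian

A: 530 Ma lies in 538.8–485.4 Ma, so Cambrian.
B: 47.3 Ma lies in 66–23.03 Ma, so Paleogene.
C: 2113 Ma lies in 2300–2050 Ma, so Rhyacian.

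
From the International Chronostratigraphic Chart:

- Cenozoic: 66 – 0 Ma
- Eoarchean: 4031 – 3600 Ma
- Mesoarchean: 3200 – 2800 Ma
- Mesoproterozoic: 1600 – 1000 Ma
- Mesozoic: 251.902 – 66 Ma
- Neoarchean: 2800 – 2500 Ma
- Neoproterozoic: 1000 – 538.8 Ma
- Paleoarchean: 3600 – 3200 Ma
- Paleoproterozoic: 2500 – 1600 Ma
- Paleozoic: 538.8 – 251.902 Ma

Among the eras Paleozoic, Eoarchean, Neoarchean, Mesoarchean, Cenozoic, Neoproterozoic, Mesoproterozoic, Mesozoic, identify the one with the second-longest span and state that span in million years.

Neoproterozoic, 461.2 million years

Start − end for each: Paleozoic 538.8 − 251.902 = 286.898; Eoarchean 4031 − 3600 = 431; Neoarchean 2800 − 2500 = 300; Mesoarchean 3200 − 2800 = 400; Cenozoic 66 − 0 = 66; Neoproterozoic 1000 − 538.8 = 461.2; Mesoproterozoic 1600 − 1000 = 600; Mesozoic 251.902 − 66 = 185.902.
Ranking these from longest: Mesoproterozoic > Neoproterozoic > Eoarchean > Mesoarchean > Neoarchean > Paleozoic > Mesozoic > Cenozoic.
Position 2 in that ranking is Neoproterozoic, which lasted 461.2 Myr.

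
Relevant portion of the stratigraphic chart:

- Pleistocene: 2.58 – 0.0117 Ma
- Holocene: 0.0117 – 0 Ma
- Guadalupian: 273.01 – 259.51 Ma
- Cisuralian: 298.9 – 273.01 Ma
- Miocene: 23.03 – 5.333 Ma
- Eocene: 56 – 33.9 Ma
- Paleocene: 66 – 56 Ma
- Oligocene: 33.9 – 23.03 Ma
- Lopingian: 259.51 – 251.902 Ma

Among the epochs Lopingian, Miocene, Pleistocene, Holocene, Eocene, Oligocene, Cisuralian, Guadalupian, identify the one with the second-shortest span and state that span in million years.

Start − end for each: Lopingian 259.51 − 251.902 = 7.608; Miocene 23.03 − 5.333 = 17.697; Pleistocene 2.58 − 0.0117 = 2.5683; Holocene 0.0117 − 0 = 0.0117; Eocene 56 − 33.9 = 22.1; Oligocene 33.9 − 23.03 = 10.87; Cisuralian 298.9 − 273.01 = 25.89; Guadalupian 273.01 − 259.51 = 13.5.
Ranking these from shortest: Holocene < Pleistocene < Lopingian < Oligocene < Guadalupian < Miocene < Eocene < Cisuralian.
Position 2 in that ranking is Pleistocene, which lasted 2.5683 Myr.

Pleistocene, 2.5683 million years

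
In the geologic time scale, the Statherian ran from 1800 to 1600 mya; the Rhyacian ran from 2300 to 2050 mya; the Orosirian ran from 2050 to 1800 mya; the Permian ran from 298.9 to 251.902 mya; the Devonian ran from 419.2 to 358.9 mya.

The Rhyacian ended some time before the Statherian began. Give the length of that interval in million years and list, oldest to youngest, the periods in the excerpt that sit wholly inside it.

End of Rhyacian = 2050 Ma; start of Statherian = 1800 Ma.
Gap = 2050 − 1800 = 250 Myr.
Periods wholly inside 2050–1800 Ma: Orosirian (2050–1800).

250 million years; Orosirian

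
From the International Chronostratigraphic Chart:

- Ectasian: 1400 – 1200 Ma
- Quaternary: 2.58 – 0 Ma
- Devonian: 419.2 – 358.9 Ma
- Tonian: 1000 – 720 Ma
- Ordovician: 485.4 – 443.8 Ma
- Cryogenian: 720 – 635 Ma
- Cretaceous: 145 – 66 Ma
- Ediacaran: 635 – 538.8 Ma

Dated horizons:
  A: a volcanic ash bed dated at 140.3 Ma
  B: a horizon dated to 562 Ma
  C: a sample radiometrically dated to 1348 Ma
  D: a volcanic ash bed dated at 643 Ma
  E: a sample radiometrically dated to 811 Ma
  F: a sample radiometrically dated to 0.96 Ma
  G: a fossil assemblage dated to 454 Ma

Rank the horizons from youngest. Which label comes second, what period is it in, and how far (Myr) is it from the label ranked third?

A, in the Cretaceous; 313.7 million years to G

Sorted youngest-first by Ma: F (0.96), A (140.3), G (454), B (562), D (643), E (811), C (1348).
The second youngest is A at 140.3 Ma, which lies in 145–66 Ma: the Cretaceous.
The third youngest is G at 454 Ma; separation = |140.3 − 454| = 313.7 Myr.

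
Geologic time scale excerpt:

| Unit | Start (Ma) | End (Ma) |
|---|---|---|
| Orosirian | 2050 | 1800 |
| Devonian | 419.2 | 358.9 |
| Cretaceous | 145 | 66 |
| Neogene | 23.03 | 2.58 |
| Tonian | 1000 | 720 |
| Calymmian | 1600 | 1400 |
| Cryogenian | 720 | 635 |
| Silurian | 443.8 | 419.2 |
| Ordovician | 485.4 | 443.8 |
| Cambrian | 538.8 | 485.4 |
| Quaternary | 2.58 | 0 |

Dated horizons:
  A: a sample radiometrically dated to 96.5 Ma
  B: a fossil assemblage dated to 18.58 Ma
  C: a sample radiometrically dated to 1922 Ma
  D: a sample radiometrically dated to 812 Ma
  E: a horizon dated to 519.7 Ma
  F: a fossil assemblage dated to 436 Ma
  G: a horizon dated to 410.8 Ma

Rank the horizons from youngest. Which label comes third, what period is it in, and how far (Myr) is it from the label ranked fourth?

Smaller Ma means younger, so youngest first: B 18.58 < A 96.5 < G 410.8 < F 436 < E 519.7 < D 812 < C 1922.
Counting 3 along gives G (410.8 Ma); the excerpt puts that inside the Devonian, 419.2–358.9 Ma.
Next in line is F (436 Ma), and 436 − 410.8 = 25.2 Myr.

G, in the Devonian; 25.2 million years to F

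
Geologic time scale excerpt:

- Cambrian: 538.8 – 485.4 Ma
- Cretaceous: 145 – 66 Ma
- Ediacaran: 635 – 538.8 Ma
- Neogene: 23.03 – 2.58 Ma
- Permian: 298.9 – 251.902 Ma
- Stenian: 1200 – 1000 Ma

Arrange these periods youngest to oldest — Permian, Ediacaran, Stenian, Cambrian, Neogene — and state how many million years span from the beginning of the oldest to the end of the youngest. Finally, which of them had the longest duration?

Neogene, Permian, Cambrian, Ediacaran, Stenian; total span 1197.42 Myr; longest is Stenian

Start ages (Ma): Stenian 1200, Ediacaran 635, Cambrian 538.8, Permian 298.9, Neogene 23.03.
Ordered youngest to oldest: Neogene, Permian, Cambrian, Ediacaran, Stenian.
Span = 1200 − 2.58 = 1197.42 Myr.
Durations: Neogene 20.45, Permian 46.998, Cambrian 53.4, Ediacaran 96.2, Stenian 200 → longest is Stenian (200 Myr).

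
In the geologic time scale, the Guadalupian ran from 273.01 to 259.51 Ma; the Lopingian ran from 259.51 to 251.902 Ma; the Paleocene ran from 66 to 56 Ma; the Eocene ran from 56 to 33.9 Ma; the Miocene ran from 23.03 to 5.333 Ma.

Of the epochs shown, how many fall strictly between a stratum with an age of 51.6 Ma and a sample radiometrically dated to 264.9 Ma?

The older date is 264.9 Ma and the younger is 51.6 Ma.
Epochs with start < 264.9 and end > 51.6 Ma: Lopingian (259.51–251.902), Paleocene (66–56).
That is 2 complete epochs.

2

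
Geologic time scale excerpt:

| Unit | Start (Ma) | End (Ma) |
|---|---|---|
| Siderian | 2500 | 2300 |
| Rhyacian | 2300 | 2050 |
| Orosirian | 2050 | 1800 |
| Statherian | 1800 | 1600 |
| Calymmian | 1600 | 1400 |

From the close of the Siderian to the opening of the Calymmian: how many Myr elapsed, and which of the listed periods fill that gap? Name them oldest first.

End of Siderian = 2300 Ma; start of Calymmian = 1600 Ma.
Gap = 2300 − 1600 = 700 Myr.
Periods wholly inside 2300–1600 Ma: Rhyacian (2300–2050), Orosirian (2050–1800), Statherian (1800–1600).

700 million years; Rhyacian, Orosirian, Statherian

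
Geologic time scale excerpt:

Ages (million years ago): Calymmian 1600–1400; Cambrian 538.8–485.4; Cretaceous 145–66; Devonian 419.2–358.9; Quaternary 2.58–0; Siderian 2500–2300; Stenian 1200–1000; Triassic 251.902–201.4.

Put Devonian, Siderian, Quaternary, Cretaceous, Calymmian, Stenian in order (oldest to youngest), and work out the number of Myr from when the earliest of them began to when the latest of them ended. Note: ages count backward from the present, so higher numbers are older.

From the excerpt: Devonian 419.2–358.9; Siderian 2500–2300; Quaternary 2.58–0; Cretaceous 145–66; Calymmian 1600–1400; Stenian 1200–1000 (Ma).
Larger Ma is earlier, so the oldest is Siderian and the youngest is Quaternary; oldest to youngest: Siderian, Calymmian, Stenian, Devonian, Cretaceous, Quaternary.
Oldest start 2500 minus youngest end 0 gives 2500 Myr overall.

Siderian, Calymmian, Stenian, Devonian, Cretaceous, Quaternary; total span 2500 Myr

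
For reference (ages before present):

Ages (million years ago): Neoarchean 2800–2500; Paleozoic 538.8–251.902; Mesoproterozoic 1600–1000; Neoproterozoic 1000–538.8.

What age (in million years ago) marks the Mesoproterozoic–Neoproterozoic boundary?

The Mesoproterozoic ends and the Neoproterozoic begins at 1000 million years ago.

1000 million years ago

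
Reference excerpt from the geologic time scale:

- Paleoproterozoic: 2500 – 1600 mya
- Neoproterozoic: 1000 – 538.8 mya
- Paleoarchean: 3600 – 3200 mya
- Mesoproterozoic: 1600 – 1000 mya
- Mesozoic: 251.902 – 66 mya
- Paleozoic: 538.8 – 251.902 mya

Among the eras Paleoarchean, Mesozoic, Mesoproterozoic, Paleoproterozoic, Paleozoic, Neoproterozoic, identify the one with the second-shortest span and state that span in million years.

Paleozoic, 286.898 million years

Durations: Paleoarchean 400; Mesozoic 185.902; Mesoproterozoic 600; Paleoproterozoic 900; Paleozoic 286.898; Neoproterozoic 461.2 Myr.
Sorted shortest-first: Mesozoic (185.902), Paleozoic (286.898), Paleoarchean (400), Neoproterozoic (461.2), Mesoproterozoic (600), Paleoproterozoic (900).
The second shortest is Paleozoic at 286.898 Myr.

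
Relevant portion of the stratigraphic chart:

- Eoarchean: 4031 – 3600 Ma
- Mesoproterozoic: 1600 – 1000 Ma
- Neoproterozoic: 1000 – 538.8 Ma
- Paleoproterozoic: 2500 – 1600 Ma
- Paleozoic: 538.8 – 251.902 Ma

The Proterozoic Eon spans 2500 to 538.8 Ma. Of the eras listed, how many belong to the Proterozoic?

Eras inside 2500–538.8 Ma: Paleoproterozoic, Mesoproterozoic, Neoproterozoic — 3 in total.

3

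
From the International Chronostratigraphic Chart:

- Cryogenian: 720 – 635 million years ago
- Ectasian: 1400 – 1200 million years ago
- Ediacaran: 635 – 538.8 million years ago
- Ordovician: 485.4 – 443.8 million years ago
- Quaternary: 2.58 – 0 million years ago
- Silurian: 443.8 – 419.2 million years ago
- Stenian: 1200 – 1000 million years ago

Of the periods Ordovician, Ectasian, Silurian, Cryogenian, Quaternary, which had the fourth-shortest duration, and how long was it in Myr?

Cryogenian, 85 million years

Durations: Ordovician 41.6; Ectasian 200; Silurian 24.6; Cryogenian 85; Quaternary 2.58 Myr.
Sorted shortest-first: Quaternary (2.58), Silurian (24.6), Ordovician (41.6), Cryogenian (85), Ectasian (200).
The fourth shortest is Cryogenian at 85 Myr.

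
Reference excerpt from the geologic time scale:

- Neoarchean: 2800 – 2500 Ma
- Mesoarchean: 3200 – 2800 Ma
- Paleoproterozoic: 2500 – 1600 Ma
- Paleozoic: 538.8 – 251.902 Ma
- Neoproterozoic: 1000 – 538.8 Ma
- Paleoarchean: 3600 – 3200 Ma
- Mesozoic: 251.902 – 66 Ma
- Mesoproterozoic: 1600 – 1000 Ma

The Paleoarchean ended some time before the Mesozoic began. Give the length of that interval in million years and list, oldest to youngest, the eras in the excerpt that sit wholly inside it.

End of Paleoarchean = 3200 Ma; start of Mesozoic = 251.902 Ma.
Gap = 3200 − 251.902 = 2948.098 Myr.
Eras wholly inside 3200–251.902 Ma: Mesoarchean (3200–2800), Neoarchean (2800–2500), Paleoproterozoic (2500–1600), Mesoproterozoic (1600–1000), Neoproterozoic (1000–538.8), Paleozoic (538.8–251.902).

2948.098 million years; Mesoarchean, Neoarchean, Paleoproterozoic, Mesoproterozoic, Neoproterozoic, Paleozoic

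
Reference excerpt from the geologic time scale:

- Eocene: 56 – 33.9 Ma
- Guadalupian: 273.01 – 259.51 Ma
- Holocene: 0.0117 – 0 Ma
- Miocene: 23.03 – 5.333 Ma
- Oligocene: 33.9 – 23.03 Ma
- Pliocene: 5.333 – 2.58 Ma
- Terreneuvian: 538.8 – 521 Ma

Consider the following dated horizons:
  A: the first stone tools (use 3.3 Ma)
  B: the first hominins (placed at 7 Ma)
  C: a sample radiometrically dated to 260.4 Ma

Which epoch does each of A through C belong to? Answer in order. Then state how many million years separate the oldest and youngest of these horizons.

Match each age against the start–end ranges in the excerpt: A = 3.3 Ma → Pliocene (5.333–2.58); B = 7 Ma → Miocene (23.03–5.333); C = 260.4 Ma → Guadalupian (273.01–259.51).
The largest age is 260.4 Ma and the smallest is 3.3 Ma; their difference is 257.1 Myr.

A — Pliocene; B — Miocene; C — Guadalupian; span 257.1 million years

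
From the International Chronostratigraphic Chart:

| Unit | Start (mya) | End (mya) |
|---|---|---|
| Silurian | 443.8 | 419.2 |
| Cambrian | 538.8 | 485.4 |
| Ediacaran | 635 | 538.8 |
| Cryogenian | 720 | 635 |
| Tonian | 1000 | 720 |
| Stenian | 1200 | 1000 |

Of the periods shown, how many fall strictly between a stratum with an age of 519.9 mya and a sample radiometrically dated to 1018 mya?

3

The older date is 1018 Ma and the younger is 519.9 Ma.
Periods with start < 1018 and end > 519.9 Ma: Tonian (1000–720), Cryogenian (720–635), Ediacaran (635–538.8).
That is 3 complete periods.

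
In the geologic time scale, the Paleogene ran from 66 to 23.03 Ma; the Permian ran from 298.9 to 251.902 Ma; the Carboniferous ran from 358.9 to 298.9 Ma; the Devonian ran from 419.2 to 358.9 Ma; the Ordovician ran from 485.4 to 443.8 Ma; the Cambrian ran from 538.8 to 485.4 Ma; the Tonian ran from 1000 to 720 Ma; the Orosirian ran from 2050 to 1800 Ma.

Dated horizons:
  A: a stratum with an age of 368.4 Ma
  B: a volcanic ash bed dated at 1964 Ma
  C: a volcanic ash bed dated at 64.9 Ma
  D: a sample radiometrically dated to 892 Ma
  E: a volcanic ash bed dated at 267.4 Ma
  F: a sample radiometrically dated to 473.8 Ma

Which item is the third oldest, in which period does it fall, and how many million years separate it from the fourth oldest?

F, in the Ordovician; 105.4 million years to A

Sorted oldest-first by Ma: B (1964), D (892), F (473.8), A (368.4), E (267.4), C (64.9).
The third oldest is F at 473.8 Ma, which lies in 485.4–443.8 Ma: the Ordovician.
The fourth oldest is A at 368.4 Ma; separation = |473.8 − 368.4| = 105.4 Myr.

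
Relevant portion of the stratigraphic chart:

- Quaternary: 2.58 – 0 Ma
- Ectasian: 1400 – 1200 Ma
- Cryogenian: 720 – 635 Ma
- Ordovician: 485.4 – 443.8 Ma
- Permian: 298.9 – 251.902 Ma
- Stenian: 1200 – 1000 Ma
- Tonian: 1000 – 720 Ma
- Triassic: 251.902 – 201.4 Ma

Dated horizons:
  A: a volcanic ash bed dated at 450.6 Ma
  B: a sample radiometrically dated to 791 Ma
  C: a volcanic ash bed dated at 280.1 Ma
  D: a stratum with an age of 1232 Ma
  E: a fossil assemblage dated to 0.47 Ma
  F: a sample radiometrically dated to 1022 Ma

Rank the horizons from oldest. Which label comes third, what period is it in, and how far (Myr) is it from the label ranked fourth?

Larger Ma means older, so oldest first: D 1232 > F 1022 > B 791 > A 450.6 > C 280.1 > E 0.47.
Counting 3 along gives B (791 Ma); the excerpt puts that inside the Tonian, 1000–720 Ma.
Next in line is A (450.6 Ma), and 791 − 450.6 = 340.4 Myr.

B, in the Tonian; 340.4 million years to A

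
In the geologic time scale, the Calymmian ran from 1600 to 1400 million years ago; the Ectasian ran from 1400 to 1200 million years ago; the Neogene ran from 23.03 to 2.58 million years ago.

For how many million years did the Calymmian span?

200 million years

1600 − 1400 = 200 million years.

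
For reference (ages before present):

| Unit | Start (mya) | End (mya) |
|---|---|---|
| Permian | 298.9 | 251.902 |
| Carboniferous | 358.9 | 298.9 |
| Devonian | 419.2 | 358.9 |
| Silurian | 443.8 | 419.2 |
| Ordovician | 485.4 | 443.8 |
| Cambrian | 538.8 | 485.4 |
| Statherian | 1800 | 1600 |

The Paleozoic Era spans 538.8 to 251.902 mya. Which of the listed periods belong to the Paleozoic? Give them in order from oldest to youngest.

Cambrian, Ordovician, Silurian, Devonian, Carboniferous, Permian

Periods with both bounds inside 538.8–251.902 Ma: Cambrian (538.8–485.4), Ordovician (485.4–443.8), Silurian (443.8–419.2), Devonian (419.2–358.9), Carboniferous (358.9–298.9), Permian (298.9–251.902).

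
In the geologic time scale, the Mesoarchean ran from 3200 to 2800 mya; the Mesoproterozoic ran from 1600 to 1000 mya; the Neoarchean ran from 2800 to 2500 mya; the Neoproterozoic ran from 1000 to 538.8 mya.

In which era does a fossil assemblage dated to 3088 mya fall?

3088 Ma lies between 3200 and 2800 Ma, so it falls in the Mesoarchean.

Mesoarchean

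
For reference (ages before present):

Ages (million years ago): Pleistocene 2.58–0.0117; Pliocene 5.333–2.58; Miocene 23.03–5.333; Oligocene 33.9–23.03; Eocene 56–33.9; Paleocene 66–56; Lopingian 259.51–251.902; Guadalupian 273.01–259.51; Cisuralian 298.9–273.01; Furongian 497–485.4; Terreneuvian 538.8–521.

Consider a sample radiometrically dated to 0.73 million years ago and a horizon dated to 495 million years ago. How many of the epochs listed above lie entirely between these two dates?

495 Ma sits inside the Furongian (497–485.4) and 0.73 Ma inside the Pleistocene (2.58–0.0117); neither of those is wholly between the two dates.
The listed epochs lying completely between them are Cisuralian, Guadalupian, Lopingian, Paleocene, Eocene, Oligocene, Miocene, Pliocene — 8 in all.

8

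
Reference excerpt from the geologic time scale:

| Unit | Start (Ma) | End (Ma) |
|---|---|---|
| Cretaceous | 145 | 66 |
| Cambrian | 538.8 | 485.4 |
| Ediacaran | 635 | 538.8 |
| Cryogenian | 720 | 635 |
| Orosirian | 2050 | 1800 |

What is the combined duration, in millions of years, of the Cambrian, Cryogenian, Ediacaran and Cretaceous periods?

Duration is start − end for each: (538.8 − 485.4) + (720 − 635) + (635 − 538.8) + (145 − 66).
That is 53.4 + 85 + 96.2 + 79, which totals 313.6 million years.

313.6 million years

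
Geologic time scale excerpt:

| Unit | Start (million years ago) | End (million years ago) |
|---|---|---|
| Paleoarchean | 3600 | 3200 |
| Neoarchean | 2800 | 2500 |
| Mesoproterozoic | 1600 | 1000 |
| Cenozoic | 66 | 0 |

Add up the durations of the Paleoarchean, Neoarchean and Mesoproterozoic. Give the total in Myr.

Duration is start − end for each: (3600 − 3200) + (2800 − 2500) + (1600 − 1000).
That is 400 + 300 + 600, which totals 1300 million years.

1300 million years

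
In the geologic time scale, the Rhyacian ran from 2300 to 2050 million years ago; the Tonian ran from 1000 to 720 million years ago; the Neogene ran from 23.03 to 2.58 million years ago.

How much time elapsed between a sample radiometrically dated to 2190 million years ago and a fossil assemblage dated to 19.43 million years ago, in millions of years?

2190 − 19.43 = 2170.57 million years.

2170.57 million years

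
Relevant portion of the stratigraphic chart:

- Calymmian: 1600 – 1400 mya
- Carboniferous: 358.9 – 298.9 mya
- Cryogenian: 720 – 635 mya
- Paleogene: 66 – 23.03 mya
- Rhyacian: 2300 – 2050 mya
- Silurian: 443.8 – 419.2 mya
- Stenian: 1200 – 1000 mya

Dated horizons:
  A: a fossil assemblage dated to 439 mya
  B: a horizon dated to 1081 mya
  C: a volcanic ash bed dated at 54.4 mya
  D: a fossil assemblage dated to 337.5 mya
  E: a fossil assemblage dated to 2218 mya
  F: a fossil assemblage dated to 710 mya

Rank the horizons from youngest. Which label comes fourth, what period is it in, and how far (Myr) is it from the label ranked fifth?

F, in the Cryogenian; 371 million years to B

Smaller Ma means younger, so youngest first: C 54.4 < D 337.5 < A 439 < F 710 < B 1081 < E 2218.
Counting 4 along gives F (710 Ma); the excerpt puts that inside the Cryogenian, 720–635 Ma.
Next in line is B (1081 Ma), and 1081 − 710 = 371 Myr.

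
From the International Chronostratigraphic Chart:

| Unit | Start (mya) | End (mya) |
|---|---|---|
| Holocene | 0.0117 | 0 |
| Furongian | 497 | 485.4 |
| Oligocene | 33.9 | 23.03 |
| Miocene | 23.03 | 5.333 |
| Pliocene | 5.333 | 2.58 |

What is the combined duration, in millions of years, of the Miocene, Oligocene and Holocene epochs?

Each duration: Miocene = 17.697; Oligocene = 10.87; Holocene = 0.0117.
Sum: 17.697 + 10.87 + 0.0117 = 28.5787 Myr.

28.5787 million years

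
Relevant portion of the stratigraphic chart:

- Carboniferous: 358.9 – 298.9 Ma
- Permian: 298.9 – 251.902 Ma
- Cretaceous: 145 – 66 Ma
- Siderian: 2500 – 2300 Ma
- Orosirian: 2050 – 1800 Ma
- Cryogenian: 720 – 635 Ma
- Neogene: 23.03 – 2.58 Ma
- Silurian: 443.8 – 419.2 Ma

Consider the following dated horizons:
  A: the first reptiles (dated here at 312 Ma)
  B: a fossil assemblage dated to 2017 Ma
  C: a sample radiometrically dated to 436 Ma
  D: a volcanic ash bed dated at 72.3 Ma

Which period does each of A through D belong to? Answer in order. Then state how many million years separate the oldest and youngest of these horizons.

A: 312 Ma lies in 358.9–298.9 Ma, so Carboniferous.
B: 2017 Ma lies in 2050–1800 Ma, so Orosirian.
C: 436 Ma lies in 443.8–419.2 Ma, so Silurian.
D: 72.3 Ma lies in 145–66 Ma, so Cretaceous.
Oldest = 2017 Ma, youngest = 72.3 Ma → span 1944.7 Myr.

A — Carboniferous; B — Orosirian; C — Silurian; D — Cretaceous; span 1944.7 million years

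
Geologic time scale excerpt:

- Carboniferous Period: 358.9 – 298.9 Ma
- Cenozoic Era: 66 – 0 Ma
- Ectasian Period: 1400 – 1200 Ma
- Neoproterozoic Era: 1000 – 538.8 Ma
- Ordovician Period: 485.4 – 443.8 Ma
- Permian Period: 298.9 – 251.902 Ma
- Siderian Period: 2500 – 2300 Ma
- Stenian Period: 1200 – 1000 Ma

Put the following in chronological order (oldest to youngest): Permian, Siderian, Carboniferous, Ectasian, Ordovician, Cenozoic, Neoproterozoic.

Siderian, then Ectasian, then Neoproterozoic, then Ordovician, then Carboniferous, then Permian, then Cenozoic

Sorting by start age (descending Ma, since larger Ma = older): Siderian began 2500, Ectasian began 1400, Neoproterozoic began 1000, Ordovician began 485.4, Carboniferous began 358.9, Permian began 298.9, Cenozoic began 66.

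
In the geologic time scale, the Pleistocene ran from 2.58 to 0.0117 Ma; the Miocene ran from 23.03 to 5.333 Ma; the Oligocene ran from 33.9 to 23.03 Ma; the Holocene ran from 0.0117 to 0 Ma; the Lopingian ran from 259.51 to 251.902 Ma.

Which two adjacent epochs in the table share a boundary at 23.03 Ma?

Oligocene and Miocene

The Oligocene ends at 23.03 Ma and the Miocene begins at 23.03 Ma, so they share that boundary.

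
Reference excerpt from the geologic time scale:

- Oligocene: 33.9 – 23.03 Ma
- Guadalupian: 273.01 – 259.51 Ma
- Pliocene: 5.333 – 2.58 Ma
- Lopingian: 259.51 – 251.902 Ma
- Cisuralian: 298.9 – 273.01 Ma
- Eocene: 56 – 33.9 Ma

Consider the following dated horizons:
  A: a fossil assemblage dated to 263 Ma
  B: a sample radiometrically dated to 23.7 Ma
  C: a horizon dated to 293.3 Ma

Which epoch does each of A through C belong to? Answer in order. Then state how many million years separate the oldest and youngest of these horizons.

A — Guadalupian; B — Oligocene; C — Cisuralian; span 269.6 million years

Match each age against the start–end ranges in the excerpt: A = 263 Ma → Guadalupian (273.01–259.51); B = 23.7 Ma → Oligocene (33.9–23.03); C = 293.3 Ma → Cisuralian (298.9–273.01).
The largest age is 293.3 Ma and the smallest is 23.7 Ma; their difference is 269.6 Myr.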